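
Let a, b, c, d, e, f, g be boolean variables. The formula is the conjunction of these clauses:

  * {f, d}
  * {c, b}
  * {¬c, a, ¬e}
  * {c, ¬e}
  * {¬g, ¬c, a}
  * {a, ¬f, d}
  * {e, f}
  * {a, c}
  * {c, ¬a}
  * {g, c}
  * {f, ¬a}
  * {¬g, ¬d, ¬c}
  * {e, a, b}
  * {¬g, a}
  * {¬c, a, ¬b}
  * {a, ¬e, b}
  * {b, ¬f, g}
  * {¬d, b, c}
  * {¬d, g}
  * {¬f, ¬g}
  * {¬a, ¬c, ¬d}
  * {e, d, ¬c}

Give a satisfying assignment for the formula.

Try a = True.
  then c is forced to True.
  then f is forced to True.
  then g is forced to False.
  then b is forced to True.
  then d is forced to False.
  then e is forced to True.
Every clause has at least one true literal under this assignment.

a = T, b = T, c = T, d = F, e = T, f = T, g = F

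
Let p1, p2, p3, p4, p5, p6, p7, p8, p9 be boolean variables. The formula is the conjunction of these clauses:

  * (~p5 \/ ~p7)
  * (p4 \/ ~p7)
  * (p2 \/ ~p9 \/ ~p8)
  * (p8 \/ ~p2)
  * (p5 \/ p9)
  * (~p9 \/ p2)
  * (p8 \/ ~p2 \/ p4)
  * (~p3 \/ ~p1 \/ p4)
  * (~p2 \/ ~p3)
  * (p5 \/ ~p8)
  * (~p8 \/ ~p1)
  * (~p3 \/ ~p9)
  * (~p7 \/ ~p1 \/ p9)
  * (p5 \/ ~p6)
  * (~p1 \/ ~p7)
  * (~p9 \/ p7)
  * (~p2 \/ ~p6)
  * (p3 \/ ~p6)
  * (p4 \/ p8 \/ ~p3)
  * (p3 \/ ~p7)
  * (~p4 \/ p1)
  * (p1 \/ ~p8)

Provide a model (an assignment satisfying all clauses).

Pure literal: p6 appears only negated; assign p6 = False.
Try p1 = True.
  then p8 is forced to False.
  then p2 is forced to False.
  then p9 is forced to False.
  then p5 is forced to True.
  then p7 is forced to False.
Set p3 = False and propagate.
p4 is now unconstrained; take p4 = True.
Every clause has at least one true literal under this assignment.
Check each clause:
  1. (~p7 \/ ~p5) — ~p7 is true.
  2. (p4 \/ ~p7) — ~p7 is true.
  3. (~p9 \/ p2 \/ ~p8) — ~p8 is true.
  4. (~p2 \/ p8) — ~p2 is true.
  5. (p9 \/ p5) — p5 is true.
  6. (p2 \/ ~p9) — ~p9 is true.
  7. (~p2 \/ p8 \/ p4) — p4 is true.
  8. (~p3 \/ ~p1 \/ p4) — p4 is true.
  9. (~p2 \/ ~p3) — ~p3 is true.
  10. (p5 \/ ~p8) — ~p8 is true.
  11. (~p8 \/ ~p1) — ~p8 is true.
  12. (~p9 \/ ~p3) — ~p3 is true.
  13. (p9 \/ ~p7 \/ ~p1) — ~p7 is true.
  14. (~p6 \/ p5) — ~p6 is true.
  15. (~p7 \/ ~p1) — ~p7 is true.
  16. (~p9 \/ p7) — ~p9 is true.
  17. (~p6 \/ ~p2) — ~p6 is true.
  18. (p3 \/ ~p6) — ~p6 is true.
  19. (~p3 \/ p8 \/ p4) — p4 is true.
  20. (p3 \/ ~p7) — ~p7 is true.
  21. (~p4 \/ p1) — p1 is true.
  22. (p1 \/ ~p8) — ~p8 is true.

p1=True, p2=False, p3=False, p4=True, p5=True, p6=False, p7=False, p8=False, p9=False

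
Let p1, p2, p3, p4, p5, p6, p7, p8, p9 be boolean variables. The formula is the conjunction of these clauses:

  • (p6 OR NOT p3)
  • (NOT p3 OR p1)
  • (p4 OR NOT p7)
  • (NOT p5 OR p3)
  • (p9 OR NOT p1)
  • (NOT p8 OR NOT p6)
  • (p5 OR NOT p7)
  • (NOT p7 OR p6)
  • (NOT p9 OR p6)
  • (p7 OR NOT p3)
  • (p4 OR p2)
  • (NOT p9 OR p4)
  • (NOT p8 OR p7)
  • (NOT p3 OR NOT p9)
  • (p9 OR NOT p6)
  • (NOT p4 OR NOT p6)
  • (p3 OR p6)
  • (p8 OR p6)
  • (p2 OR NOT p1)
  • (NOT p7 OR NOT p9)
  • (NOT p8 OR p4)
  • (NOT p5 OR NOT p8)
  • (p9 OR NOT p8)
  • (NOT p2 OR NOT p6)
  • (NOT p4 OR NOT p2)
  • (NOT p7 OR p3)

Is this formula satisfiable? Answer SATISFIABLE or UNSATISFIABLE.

p6 = True:
  propagation gives p8=False, p9=True, p4=True; an empty clause results — contradiction.
p6 = False:
  propagation gives p3=False; an empty clause results — contradiction.
Every branch closes, so no satisfying assignment exists.

UNSATISFIABLE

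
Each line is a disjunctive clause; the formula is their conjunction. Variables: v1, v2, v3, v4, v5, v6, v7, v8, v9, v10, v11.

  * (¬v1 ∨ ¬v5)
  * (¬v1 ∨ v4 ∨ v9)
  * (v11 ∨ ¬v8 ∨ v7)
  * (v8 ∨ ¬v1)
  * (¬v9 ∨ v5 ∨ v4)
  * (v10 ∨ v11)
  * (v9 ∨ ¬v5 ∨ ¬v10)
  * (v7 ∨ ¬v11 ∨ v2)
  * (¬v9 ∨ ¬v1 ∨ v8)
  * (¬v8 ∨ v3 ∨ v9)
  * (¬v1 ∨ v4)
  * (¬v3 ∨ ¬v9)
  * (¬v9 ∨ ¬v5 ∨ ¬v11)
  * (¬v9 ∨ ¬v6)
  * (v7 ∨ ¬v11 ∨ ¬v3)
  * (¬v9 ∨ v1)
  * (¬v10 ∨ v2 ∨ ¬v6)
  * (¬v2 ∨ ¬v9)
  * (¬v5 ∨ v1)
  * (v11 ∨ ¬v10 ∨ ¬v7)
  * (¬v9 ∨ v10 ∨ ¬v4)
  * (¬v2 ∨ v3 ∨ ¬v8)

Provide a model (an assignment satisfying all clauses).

v1=False, v2=True, v3=False, v4=False, v5=False, v6=True, v7=True, v8=False, v9=False, v10=True, v11=True

Set v1 = False and propagate.
  then v9 is forced to False.
  then v5 is forced to False.
Try v2 = True.
The remaining clauses are satisfied by v3 = False, v4 = False, v6 = True, v7 = True, v8 = False, v10 = True, v11 = True.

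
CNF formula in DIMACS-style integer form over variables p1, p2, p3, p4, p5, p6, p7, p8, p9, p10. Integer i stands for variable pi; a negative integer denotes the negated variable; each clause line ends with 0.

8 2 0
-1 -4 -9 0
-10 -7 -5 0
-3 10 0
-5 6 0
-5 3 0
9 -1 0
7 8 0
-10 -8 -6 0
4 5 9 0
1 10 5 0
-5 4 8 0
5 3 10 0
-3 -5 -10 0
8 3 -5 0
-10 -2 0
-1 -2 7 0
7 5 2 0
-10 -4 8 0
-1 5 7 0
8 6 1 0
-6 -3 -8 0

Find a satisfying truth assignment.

p1=False, p2=False, p3=True, p4=True, p5=False, p6=False, p7=True, p8=True, p9=False, p10=True

Check each clause:
  1. (p8 || p2) — p8 is true.
  2. (!p4 || !p1 || !p9) — !p1 is true.
  3. (!p7 || !p5 || !p10) — !p5 is true.
  4. (!p3 || p10) — p10 is true.
  5. (!p5 || p6) — !p5 is true.
  6. (p3 || !p5) — p3 is true.
  7. (p9 || !p1) — !p1 is true.
  8. (p8 || p7) — p8 is true.
  9. (!p8 || !p6 || !p10) — !p6 is true.
  10. (p9 || p4 || p5) — p4 is true.
  11. (p10 || p5 || p1) — p10 is true.
  12. (!p5 || p8 || p4) — p8 is true.
  13. (p3 || p10 || p5) — p10 is true.
  14. (!p3 || !p5 || !p10) — !p5 is true.
  15. (p8 || !p5 || p3) — p8 is true.
  16. (!p2 || !p10) — !p2 is true.
  17. (!p2 || !p1 || p7) — !p2 is true.
  18. (p7 || p5 || p2) — p7 is true.
  19. (p8 || !p10 || !p4) — p8 is true.
  20. (!p1 || p7 || p5) — !p1 is true.
  21. (p8 || p1 || p6) — p8 is true.
  22. (!p3 || !p8 || !p6) — !p6 is true.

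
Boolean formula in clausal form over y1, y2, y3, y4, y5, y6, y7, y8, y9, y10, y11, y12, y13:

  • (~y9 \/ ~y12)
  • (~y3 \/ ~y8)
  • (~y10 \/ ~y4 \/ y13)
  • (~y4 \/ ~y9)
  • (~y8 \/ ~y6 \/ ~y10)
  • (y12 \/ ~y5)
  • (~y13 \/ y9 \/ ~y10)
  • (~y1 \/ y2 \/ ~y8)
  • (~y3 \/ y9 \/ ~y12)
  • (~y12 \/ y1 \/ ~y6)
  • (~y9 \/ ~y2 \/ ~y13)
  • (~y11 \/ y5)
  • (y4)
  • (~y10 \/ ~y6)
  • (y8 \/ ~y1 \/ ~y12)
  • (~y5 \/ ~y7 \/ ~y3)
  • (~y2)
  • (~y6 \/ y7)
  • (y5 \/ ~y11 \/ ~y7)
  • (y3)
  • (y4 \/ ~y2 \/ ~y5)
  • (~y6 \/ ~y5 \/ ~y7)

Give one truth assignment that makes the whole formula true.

y1=True, y2=False, y3=True, y4=True, y5=False, y6=False, y7=True, y8=False, y9=False, y10=False, y11=False, y12=False, y13=False

Unit propagation: (y4) forces y4 = True.
The clause (~y9) is unit: y9 must be False.
The clause (~y2) is unit: y2 must be False.
(y3) is a unit clause, so y3 = True.
Unit propagation: (~y8) forces y8 = False.
The clause (~y12) is unit: y12 must be False.
Unit propagation: (~y5) forces y5 = False.
(~y11) is a unit clause, so y11 = False.
Pure literal: y6 appears only negated; assign y6 = False.
Pure literal: y7 appears only positively; assign y7 = True.
Try y10 = False.
y1, y13 are now unconstrained; take y1 = True, y13 = False.
Every clause has at least one true literal under this assignment.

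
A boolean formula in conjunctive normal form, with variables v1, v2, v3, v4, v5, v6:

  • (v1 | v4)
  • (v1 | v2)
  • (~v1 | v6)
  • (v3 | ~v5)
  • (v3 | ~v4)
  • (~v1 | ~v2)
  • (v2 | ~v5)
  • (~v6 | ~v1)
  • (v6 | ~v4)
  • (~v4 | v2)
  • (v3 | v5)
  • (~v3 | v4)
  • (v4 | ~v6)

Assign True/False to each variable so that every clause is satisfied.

v1=False  v2=True  v3=True  v4=True  v5=False  v6=True

Check each clause:
  1. (v4 | v1) — v4 is true.
  2. (v1 | v2) — v2 is true.
  3. (~v1 | v6) — v6 is true.
  4. (~v5 | v3) — v3 is true.
  5. (v3 | ~v4) — v3 is true.
  6. (~v2 | ~v1) — ~v1 is true.
  7. (~v5 | v2) — v2 is true.
  8. (~v1 | ~v6) — ~v1 is true.
  9. (v6 | ~v4) — v6 is true.
  10. (v2 | ~v4) — v2 is true.
  11. (v3 | v5) — v3 is true.
  12. (~v3 | v4) — v4 is true.
  13. (~v6 | v4) — v4 is true.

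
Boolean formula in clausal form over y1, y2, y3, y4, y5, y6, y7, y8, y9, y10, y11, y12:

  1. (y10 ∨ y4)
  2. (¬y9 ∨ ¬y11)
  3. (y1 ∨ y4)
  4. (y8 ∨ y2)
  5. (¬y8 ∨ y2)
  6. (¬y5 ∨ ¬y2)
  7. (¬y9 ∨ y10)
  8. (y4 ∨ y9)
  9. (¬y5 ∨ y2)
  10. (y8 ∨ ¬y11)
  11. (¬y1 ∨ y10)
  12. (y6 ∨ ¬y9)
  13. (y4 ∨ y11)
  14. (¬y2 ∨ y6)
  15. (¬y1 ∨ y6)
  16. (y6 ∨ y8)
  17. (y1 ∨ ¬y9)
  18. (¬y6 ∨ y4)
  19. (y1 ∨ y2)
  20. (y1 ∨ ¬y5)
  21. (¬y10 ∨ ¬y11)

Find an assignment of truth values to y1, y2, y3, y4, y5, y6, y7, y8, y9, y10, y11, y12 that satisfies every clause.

y4 occurs only positively in the remaining clauses — set y4 = True.
Pure literal: y5 appears only negated; assign y5 = False.
Try y1 = False.
  then y9 is forced to False.
  then y2 is forced to True.
  then y6 is forced to True.
Branch on y8: take y8 = True.
For the remaining variables, y3 = True, y7 = True, y10 = False, y11 = False, y12 = False works.

y1=False, y2=True, y3=True, y4=True, y5=False, y6=True, y7=True, y8=True, y9=False, y10=False, y11=False, y12=False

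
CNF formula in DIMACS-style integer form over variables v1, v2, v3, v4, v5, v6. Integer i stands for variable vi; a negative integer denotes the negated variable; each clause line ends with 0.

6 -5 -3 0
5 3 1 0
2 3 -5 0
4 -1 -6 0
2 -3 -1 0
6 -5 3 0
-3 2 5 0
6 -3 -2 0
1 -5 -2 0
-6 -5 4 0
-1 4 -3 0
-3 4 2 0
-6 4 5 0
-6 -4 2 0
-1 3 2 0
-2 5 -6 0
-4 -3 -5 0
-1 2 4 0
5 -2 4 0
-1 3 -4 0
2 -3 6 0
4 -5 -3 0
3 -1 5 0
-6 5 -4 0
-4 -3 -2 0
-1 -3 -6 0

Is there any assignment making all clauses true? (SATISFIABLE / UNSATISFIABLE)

v3 = True:
  v4 = True:
    propagation gives v5=False, v2=True; an empty clause results — contradiction.
  v4 = False:
    propagation gives v1=False, v2=True, v6=True, v5=False; an empty clause results — contradiction.
v3 = False:
  v5 = True:
    propagation gives v2=True, v6=True, v1=True, v4=True; an empty clause results — contradiction.
  v5 = False:
    propagation gives v1=True; an empty clause results — contradiction.
Every branch closes, so no satisfying assignment exists.

UNSATISFIABLE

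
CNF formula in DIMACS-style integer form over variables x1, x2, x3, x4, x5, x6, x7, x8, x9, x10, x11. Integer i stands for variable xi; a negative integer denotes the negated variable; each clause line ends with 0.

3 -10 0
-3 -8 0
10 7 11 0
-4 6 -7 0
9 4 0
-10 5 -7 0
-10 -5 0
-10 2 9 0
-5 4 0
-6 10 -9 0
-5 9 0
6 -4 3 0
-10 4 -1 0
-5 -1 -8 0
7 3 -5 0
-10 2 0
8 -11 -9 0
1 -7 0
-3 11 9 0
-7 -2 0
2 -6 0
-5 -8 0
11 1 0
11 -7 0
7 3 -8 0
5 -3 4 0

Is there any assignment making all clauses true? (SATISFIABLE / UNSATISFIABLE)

SATISFIABLE

Branch on x1: take x1 = False.
  then x7 is forced to False.
  then x11 is forced to True.
The remaining clauses are satisfied by x2 = True, x3 = True, x4 = True, x5 = False, x6 = True, x8 = False, x9 = False, x10 = True.
So x1=F, x2=T, x3=T, x4=T, x5=F, x6=T, x7=F, x8=F, x9=F, x10=T, x11=T is a satisfying assignment.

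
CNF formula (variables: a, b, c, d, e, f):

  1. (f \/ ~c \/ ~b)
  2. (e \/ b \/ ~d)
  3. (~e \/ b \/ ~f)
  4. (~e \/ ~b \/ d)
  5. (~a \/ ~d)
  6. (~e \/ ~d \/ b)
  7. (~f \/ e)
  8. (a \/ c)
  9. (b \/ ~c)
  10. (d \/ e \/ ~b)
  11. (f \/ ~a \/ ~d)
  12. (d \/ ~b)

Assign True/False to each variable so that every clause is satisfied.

a=True, b=False, c=False, d=False, e=False, f=False

Branch on a: take a = True.
  then d is forced to False.
  then b is forced to False.
  then c is forced to False.
The remaining clauses are satisfied by e = False, f = False.
Every clause has at least one true literal under this assignment.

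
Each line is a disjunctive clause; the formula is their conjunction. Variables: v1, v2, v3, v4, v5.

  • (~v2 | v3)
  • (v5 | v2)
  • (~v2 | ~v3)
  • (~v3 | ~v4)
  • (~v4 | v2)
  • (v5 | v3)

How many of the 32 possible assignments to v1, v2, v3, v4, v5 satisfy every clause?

4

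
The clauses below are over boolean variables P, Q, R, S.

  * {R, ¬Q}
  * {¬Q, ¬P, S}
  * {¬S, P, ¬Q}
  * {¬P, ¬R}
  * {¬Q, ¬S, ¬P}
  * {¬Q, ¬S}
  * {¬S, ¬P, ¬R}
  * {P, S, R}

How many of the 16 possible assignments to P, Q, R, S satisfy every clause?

6

The models are:
  P=F Q=F R=F S=T
  P=F Q=F R=T S=F
  P=F Q=F R=T S=T
  P=F Q=T R=T S=F
  P=T Q=F R=F S=F
  P=T Q=F R=F S=T
That's 6 in total.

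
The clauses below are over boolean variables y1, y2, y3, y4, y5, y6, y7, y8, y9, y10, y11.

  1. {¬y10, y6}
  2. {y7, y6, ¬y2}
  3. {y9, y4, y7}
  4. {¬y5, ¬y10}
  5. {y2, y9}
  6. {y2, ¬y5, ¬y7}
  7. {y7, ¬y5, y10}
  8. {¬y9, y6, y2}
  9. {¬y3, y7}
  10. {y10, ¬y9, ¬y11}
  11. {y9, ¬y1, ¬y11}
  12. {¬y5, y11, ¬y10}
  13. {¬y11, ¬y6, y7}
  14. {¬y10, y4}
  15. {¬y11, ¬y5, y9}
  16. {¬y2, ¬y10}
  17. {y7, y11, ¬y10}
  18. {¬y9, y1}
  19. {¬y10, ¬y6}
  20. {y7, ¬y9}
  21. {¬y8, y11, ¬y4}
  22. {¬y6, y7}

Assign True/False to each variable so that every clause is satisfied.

y1=True  y2=True  y3=False  y4=False  y5=False  y6=False  y7=True  y8=False  y9=False  y10=False  y11=False

Check each clause:
  1. {¬y10, y6} — ¬y10 is true.
  2. {y6, y7, ¬y2} — y7 is true.
  3. {y4, y7, y9} — y7 is true.
  4. {¬y5, ¬y10} — ¬y5 is true.
  5. {y2, y9} — y2 is true.
  6. {¬y5, y2, ¬y7} — y2 is true.
  7. {y10, y7, ¬y5} — ¬y5 is true.
  8. {¬y9, y6, y2} — y2 is true.
  9. {y7, ¬y3} — ¬y3 is true.
  10. {¬y9, y10, ¬y11} — ¬y11 is true.
  11. {¬y11, y9, ¬y1} — ¬y11 is true.
  12. {¬y10, y11, ¬y5} — ¬y5 is true.
  13. {¬y6, y7, ¬y11} — ¬y6 is true.
  14. {¬y10, y4} — ¬y10 is true.
  15. {¬y11, y9, ¬y5} — ¬y5 is true.
  16. {¬y10, ¬y2} — ¬y10 is true.
  17. {y11, y7, ¬y10} — ¬y10 is true.
  18. {y1, ¬y9} — y1 is true.
  19. {¬y10, ¬y6} — ¬y6 is true.
  20. {y7, ¬y9} — y7 is true.
  21. {¬y4, y11, ¬y8} — ¬y8 is true.
  22. {¬y6, y7} — ¬y6 is true.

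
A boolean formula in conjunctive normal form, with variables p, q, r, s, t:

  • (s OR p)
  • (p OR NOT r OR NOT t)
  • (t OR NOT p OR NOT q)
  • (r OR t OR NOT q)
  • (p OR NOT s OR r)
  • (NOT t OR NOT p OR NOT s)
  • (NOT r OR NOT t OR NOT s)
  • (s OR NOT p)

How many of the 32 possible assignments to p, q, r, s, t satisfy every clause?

4

The models are:
  p=0 q=0 r=1 s=1 t=0
  p=0 q=1 r=1 s=1 t=0
  p=1 q=0 r=0 s=1 t=0
  p=1 q=0 r=1 s=1 t=0
Count: 4.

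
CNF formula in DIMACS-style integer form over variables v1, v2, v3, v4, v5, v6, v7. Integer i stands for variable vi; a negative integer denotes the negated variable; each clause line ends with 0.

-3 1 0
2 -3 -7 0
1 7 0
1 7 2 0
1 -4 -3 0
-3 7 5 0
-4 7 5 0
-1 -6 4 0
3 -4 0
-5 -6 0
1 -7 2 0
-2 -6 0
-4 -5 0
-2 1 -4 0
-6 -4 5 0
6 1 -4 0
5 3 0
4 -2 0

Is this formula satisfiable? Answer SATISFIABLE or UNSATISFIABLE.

SATISFIABLE

Set v1 = True and propagate.
Branch on v2: take v2 = False.
Set v3 = True and propagate.
  then v7 is forced to False.
  then v5 is forced to True.
  then v6 is forced to False.
  then v4 is forced to False.
Every clause has at least one true literal under this assignment.
So v1 = True  v2 = False  v3 = True  v4 = False  v5 = True  v6 = False  v7 = False is a satisfying assignment.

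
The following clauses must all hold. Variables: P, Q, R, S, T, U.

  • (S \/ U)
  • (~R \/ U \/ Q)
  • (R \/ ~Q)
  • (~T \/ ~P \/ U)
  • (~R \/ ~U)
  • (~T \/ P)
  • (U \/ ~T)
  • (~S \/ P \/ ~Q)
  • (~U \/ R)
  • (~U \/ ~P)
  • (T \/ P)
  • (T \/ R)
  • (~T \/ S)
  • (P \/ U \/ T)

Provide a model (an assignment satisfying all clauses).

Branch on P: take P = True.
  then U is forced to False.
  then S is forced to True.
  then T is forced to False.
  then R is forced to True.
  then Q is forced to True.
Check each clause:
  1. (U \/ S) — S is true.
  2. (~R \/ Q \/ U) — Q is true.
  3. (R \/ ~Q) — R is true.
  4. (U \/ ~P \/ ~T) — ~T is true.
  5. (~R \/ ~U) — ~U is true.
  6. (P \/ ~T) — P is true.
  7. (U \/ ~T) — ~T is true.
  8. (~Q \/ P \/ ~S) — P is true.
  9. (~U \/ R) — ~U is true.
  10. (~U \/ ~P) — ~U is true.
  11. (T \/ P) — P is true.
  12. (T \/ R) — R is true.
  13. (~T \/ S) — ~T is true.
  14. (U \/ P \/ T) — P is true.

P=True, Q=True, R=True, S=True, T=False, U=False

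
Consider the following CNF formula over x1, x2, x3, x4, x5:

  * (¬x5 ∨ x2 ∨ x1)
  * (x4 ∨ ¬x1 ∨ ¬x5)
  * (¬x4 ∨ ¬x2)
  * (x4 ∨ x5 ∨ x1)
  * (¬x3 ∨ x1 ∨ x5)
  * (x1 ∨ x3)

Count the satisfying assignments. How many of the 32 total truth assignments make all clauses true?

9

Split on x1, then x5.
  x1=1, x5=1: remaining (x2,x3,x4) ∈ {(0,0,1); (0,1,1)} — 2.
  x1=1, x5=0: x3 free; 3 ways for (x2,x4) × 2^1 = 6.
  x1=0, x5=1: remaining (x2,x3,x4) ∈ {(1,1,0)} — 1.
  x1=0, x5=0: a clause becomes empty — 0.
Total: 2 + 6 + 1 + 0 = 9.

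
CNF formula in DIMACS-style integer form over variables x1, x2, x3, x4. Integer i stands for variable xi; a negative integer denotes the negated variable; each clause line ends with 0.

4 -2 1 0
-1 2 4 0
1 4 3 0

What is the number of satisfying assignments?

11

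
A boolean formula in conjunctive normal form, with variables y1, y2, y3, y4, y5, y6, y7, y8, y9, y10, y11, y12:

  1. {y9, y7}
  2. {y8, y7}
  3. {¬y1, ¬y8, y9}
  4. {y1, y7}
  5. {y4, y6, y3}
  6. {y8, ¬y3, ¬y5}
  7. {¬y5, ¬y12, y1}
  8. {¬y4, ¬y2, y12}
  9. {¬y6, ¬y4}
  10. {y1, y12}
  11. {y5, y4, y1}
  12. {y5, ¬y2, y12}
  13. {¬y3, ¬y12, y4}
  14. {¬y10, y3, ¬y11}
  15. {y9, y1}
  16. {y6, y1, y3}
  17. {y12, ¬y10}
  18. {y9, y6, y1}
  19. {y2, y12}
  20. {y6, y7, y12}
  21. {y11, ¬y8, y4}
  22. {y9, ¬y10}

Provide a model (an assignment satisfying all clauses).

y1 = 1, y2 = 1, y3 = 1, y4 = 1, y5 = 0, y6 = 0, y7 = 1, y8 = 1, y9 = 1, y10 = 0, y11 = 0, y12 = 1

Check each clause:
  1. {y9, y7} — y9 is true.
  2. {y8, y7} — y8 is true.
  3. {¬y8, y9, ¬y1} — y9 is true.
  4. {y1, y7} — y1 is true.
  5. {y3, y6, y4} — y3 is true.
  6. {¬y3, ¬y5, y8} — y8 is true.
  7. {¬y12, ¬y5, y1} — y1 is true.
  8. {y12, ¬y2, ¬y4} — y12 is true.
  9. {¬y4, ¬y6} — ¬y6 is true.
  10. {y12, y1} — y1 is true.
  11. {y1, y5, y4} — y1 is true.
  12. {y5, ¬y2, y12} — y12 is true.
  13. {¬y12, y4, ¬y3} — y4 is true.
  14. {y3, ¬y11, ¬y10} — y3 is true.
  15. {y9, y1} — y9 is true.
  16. {y3, y1, y6} — y1 is true.
  17. {y12, ¬y10} — y12 is true.
  18. {y1, y6, y9} — y9 is true.
  19. {y2, y12} — y2 is true.
  20. {y12, y6, y7} — y12 is true.
  21. {y11, y4, ¬y8} — y4 is true.
  22. {¬y10, y9} — y9 is true.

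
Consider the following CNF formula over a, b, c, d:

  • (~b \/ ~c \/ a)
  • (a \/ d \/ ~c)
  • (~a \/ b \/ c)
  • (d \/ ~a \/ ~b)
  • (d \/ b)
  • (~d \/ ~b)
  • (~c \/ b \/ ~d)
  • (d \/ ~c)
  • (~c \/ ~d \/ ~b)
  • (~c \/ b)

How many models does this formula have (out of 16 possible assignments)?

Satisfying assignments:
  a=F b=F c=F d=T
  a=F b=T c=F d=F
Count: 2.

2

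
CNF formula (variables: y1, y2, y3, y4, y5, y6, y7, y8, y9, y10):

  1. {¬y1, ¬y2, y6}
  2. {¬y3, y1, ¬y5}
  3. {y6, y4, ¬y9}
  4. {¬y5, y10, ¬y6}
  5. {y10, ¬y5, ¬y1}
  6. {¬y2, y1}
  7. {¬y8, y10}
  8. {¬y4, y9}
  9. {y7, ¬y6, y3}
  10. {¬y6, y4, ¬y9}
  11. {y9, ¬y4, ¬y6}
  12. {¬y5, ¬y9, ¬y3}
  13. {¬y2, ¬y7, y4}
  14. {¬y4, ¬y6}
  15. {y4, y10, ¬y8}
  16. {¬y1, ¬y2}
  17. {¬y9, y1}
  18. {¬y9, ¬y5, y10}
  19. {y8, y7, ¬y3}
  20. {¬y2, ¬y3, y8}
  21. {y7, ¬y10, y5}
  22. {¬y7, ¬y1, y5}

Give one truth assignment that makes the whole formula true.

y1=F, y2=F, y3=F, y4=F, y5=T, y6=F, y7=T, y8=F, y9=F, y10=F

Check each clause:
  1. {¬y2, y6, ¬y1} — ¬y2 is true.
  2. {¬y5, ¬y3, y1} — ¬y3 is true.
  3. {y4, ¬y9, y6} — ¬y9 is true.
  4. {¬y5, ¬y6, y10} — ¬y6 is true.
  5. {y10, ¬y5, ¬y1} — ¬y1 is true.
  6. {y1, ¬y2} — ¬y2 is true.
  7. {y10, ¬y8} — ¬y8 is true.
  8. {y9, ¬y4} — ¬y4 is true.
  9. {y7, y3, ¬y6} — ¬y6 is true.
  10. {¬y9, ¬y6, y4} — ¬y6 is true.
  11. {¬y4, y9, ¬y6} — ¬y6 is true.
  12. {¬y9, ¬y3, ¬y5} — ¬y3 is true.
  13. {¬y7, ¬y2, y4} — ¬y2 is true.
  14. {¬y6, ¬y4} — ¬y6 is true.
  15. {¬y8, y10, y4} — ¬y8 is true.
  16. {¬y1, ¬y2} — ¬y2 is true.
  17. {¬y9, y1} — ¬y9 is true.
  18. {¬y9, y10, ¬y5} — ¬y9 is true.
  19. {y7, ¬y3, y8} — ¬y3 is true.
  20. {y8, ¬y2, ¬y3} — ¬y3 is true.
  21. {¬y10, y7, y5} — y5 is true.
  22. {y5, ¬y1, ¬y7} — y5 is true.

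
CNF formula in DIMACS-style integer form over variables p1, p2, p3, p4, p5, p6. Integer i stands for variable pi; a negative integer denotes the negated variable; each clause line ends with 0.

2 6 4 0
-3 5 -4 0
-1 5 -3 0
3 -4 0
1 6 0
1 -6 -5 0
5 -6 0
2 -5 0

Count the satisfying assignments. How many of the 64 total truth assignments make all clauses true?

The models are:
  p1=1 p2=1 p3=0 p4=0 p5=0 p6=0
  p1=1 p2=1 p3=0 p4=0 p5=1 p6=0
  p1=1 p2=1 p3=0 p4=0 p5=1 p6=1
  p1=1 p2=1 p3=1 p4=0 p5=1 p6=0
  p1=1 p2=1 p3=1 p4=0 p5=1 p6=1
  p1=1 p2=1 p3=1 p4=1 p5=1 p6=0
  p1=1 p2=1 p3=1 p4=1 p5=1 p6=1
That's 7 in total.

7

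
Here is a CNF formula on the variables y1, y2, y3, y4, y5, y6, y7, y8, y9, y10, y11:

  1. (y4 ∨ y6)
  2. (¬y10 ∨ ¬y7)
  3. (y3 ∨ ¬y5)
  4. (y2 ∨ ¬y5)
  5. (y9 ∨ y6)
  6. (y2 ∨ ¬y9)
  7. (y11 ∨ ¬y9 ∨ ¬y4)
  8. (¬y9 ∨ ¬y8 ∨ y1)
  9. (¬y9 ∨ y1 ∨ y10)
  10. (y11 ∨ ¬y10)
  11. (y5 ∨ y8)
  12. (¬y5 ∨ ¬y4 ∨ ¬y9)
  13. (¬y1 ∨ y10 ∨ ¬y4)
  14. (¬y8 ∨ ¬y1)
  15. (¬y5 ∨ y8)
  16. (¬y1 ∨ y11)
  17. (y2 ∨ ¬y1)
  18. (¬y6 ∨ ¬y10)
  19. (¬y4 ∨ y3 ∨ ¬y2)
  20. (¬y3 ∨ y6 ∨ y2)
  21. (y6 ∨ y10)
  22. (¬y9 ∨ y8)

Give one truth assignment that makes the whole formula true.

Pure literal: y11 appears only positively; assign y11 = True.
Set y1 = False and propagate.
The remaining clauses are satisfied by y2 = True, y3 = True, y4 = False, y5 = True, y6 = True, y7 = True, y8 = True, y9 = False, y10 = False.

y1=0, y2=1, y3=1, y4=0, y5=1, y6=1, y7=1, y8=1, y9=0, y10=0, y11=1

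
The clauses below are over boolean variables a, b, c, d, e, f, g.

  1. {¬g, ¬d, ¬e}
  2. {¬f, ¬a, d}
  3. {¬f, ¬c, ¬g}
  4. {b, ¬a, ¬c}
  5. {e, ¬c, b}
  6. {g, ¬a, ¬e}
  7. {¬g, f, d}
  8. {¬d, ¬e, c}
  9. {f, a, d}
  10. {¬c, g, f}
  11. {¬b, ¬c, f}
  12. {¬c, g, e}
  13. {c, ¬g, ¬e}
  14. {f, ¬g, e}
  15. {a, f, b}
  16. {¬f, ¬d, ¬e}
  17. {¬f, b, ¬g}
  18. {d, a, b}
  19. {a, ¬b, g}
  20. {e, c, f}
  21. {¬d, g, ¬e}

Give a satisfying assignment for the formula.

a = F, b = T, c = F, d = F, e = F, f = T, g = T

Check each clause:
  1. {¬g, ¬e, ¬d} — ¬e is true.
  2. {d, ¬f, ¬a} — ¬a is true.
  3. {¬g, ¬f, ¬c} — ¬c is true.
  4. {¬c, ¬a, b} — b is true.
  5. {¬c, e, b} — ¬c is true.
  6. {¬e, g, ¬a} — ¬e is true.
  7. {d, f, ¬g} — f is true.
  8. {¬d, c, ¬e} — ¬e is true.
  9. {d, f, a} — f is true.
  10. {g, f, ¬c} — ¬c is true.
  11. {f, ¬c, ¬b} — ¬c is true.
  12. {g, ¬c, e} — ¬c is true.
  13. {c, ¬g, ¬e} — ¬e is true.
  14. {¬g, e, f} — f is true.
  15. {f, b, a} — b is true.
  16. {¬d, ¬f, ¬e} — ¬e is true.
  17. {¬g, b, ¬f} — b is true.
  18. {b, d, a} — b is true.
  19. {a, ¬b, g} — g is true.
  20. {f, c, e} — f is true.
  21. {¬e, g, ¬d} — ¬e is true.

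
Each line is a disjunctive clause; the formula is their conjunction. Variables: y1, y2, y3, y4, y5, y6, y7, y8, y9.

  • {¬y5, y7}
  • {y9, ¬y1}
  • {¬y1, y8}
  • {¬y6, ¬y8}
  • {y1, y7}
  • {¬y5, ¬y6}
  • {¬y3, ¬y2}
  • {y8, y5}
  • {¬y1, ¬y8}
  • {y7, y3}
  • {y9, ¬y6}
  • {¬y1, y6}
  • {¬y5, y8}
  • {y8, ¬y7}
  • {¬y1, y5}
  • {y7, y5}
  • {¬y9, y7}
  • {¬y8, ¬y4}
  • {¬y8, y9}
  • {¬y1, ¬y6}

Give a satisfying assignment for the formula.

y1=False  y2=False  y3=True  y4=False  y5=False  y6=False  y7=True  y8=True  y9=True

y2 occurs only negated in the remaining clauses — set y2 = False.
y4 occurs only negated in the remaining clauses — set y4 = False.
Try y1 = False.
  then y7 is forced to True.
  then y8 is forced to True.
  then y6 is forced to False.
  then y9 is forced to True.
y3, y5 are now unconstrained; take y3 = True, y5 = False.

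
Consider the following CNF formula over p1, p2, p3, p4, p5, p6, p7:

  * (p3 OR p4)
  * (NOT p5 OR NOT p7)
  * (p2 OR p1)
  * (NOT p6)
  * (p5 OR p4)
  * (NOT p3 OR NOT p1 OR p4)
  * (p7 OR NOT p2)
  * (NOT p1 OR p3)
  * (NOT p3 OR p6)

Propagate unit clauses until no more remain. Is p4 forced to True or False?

True

Unit clause (NOT p6) sets p6 = False.
From (NOT p3 OR p6) and p6 = False: p3 = False.
In (p3 OR p4), p3 is now false; p4 must hold, so p4 = True.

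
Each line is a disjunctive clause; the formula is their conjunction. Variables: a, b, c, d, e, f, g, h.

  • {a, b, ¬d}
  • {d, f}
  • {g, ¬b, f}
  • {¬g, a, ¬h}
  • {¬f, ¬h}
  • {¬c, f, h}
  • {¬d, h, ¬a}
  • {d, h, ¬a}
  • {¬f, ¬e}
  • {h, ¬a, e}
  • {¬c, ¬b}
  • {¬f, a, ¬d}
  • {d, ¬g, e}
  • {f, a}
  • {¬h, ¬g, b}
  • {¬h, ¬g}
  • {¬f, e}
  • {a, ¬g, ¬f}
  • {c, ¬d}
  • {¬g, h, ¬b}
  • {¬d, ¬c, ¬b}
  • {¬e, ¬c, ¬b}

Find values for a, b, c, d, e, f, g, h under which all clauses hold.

Try a = True.
The remaining clauses are satisfied by b = False, c = True, d = True, e = False, f = False, g = False, h = True.

a = True, b = False, c = True, d = True, e = False, f = False, g = False, h = True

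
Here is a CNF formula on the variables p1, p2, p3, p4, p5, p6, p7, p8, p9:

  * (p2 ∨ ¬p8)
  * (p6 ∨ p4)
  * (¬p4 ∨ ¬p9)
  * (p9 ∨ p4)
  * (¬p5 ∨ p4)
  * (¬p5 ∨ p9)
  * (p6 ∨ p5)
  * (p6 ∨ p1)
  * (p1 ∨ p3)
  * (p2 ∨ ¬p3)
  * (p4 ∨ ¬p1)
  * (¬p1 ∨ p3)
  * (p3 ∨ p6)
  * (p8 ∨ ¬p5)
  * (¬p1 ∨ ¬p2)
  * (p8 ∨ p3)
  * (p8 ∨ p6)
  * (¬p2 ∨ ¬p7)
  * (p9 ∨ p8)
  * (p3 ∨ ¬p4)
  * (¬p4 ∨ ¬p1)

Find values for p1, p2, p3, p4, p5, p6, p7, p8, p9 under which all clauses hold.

p6 occurs only positively in the remaining clauses — set p6 = True.
Pure literal: p7 appears only negated; assign p7 = False.
Set p1 = False and propagate.
  then p3 is forced to True.
  then p2 is forced to True.
Branch on p4: take p4 = False.
  then p9 is forced to True.
  then p5 is forced to False.
p8 is now unconstrained; take p8 = True.

p1 = False, p2 = True, p3 = True, p4 = False, p5 = False, p6 = True, p7 = False, p8 = True, p9 = True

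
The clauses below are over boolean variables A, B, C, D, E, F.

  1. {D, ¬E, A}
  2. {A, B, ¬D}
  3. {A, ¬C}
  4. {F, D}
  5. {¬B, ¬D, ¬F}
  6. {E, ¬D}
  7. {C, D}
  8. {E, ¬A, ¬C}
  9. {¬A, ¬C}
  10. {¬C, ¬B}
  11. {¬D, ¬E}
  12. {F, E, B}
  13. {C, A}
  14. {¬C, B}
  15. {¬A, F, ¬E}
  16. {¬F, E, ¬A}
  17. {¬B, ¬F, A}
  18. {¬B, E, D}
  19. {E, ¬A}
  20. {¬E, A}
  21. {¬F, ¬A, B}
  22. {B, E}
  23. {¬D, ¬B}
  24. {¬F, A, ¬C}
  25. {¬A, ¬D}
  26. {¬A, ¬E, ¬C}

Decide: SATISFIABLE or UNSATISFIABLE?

A = True:
  propagation gives C=False, D=True; an empty clause results — contradiction.
A = False:
  propagation gives C=False; an empty clause results — contradiction.
Every branch closes, so no satisfying assignment exists.

UNSATISFIABLE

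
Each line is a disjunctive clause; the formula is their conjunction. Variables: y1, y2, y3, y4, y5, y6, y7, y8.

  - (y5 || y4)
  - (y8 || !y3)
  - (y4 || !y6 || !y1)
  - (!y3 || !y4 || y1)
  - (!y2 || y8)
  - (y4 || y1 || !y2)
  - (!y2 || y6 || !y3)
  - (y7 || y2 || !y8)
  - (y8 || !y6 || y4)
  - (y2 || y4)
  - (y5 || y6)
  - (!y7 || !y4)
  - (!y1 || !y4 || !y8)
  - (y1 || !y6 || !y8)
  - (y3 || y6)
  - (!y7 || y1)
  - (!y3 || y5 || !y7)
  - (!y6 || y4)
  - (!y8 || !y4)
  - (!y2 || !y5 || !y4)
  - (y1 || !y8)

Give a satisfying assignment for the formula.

Set y1 = False and propagate.
  then y7 is forced to False.
  then y8 is forced to False.
  then y3 is forced to False.
  then y2 is forced to False.
  then y4 is forced to True.
  then y6 is forced to True.
y5 is now unconstrained; take y5 = True.

y1 = F  y2 = F  y3 = F  y4 = T  y5 = T  y6 = T  y7 = F  y8 = F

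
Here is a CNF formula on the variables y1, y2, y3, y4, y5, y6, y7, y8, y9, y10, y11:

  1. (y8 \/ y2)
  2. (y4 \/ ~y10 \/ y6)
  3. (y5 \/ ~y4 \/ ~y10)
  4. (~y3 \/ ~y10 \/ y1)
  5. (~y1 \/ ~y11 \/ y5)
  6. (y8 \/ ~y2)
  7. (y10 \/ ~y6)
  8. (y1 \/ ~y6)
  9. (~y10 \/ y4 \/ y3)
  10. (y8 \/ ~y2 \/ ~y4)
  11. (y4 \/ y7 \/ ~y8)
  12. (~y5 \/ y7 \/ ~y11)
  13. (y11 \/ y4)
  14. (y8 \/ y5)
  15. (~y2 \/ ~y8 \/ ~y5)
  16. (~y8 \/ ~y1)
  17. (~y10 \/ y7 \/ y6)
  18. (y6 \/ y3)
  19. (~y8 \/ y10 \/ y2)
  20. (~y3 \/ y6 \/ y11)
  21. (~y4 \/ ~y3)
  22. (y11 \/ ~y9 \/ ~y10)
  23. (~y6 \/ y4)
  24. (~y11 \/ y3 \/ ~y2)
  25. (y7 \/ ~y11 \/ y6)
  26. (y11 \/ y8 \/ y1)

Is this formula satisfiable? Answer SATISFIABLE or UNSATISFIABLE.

SATISFIABLE

Pure literal: y7 appears only positively; assign y7 = True.
y9 occurs only negated in the remaining clauses — set y9 = False.
Try y1 = False.
  then y6 is forced to False.
  then y3 is forced to True.
  then y10 is forced to False.
  then y11 is forced to True.
  then y4 is forced to False.
Branch on y2: take y2 = True.
  then y8 is forced to True.
  then y5 is forced to False.
Every clause has at least one true literal under this assignment.
So y1=F, y2=T, y3=T, y4=F, y5=F, y6=F, y7=T, y8=T, y9=F, y10=F, y11=T is a satisfying assignment.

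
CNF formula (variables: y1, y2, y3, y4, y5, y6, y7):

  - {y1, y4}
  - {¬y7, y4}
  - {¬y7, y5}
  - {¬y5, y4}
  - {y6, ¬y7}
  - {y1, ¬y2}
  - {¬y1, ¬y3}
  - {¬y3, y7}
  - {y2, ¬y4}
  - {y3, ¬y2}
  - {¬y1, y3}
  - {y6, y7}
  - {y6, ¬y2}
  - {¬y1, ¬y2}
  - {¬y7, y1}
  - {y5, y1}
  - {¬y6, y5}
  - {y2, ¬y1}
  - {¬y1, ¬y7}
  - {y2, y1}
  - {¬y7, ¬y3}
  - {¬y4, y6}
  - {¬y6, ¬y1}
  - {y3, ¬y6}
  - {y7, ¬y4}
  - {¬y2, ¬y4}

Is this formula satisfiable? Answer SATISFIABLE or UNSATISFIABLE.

UNSATISFIABLE

y1 = True:
  propagation gives y3=False; an empty clause results — contradiction.
y1 = False:
  propagation gives y4=True, y2=False; an empty clause results — contradiction.
Every branch closes, so no satisfying assignment exists.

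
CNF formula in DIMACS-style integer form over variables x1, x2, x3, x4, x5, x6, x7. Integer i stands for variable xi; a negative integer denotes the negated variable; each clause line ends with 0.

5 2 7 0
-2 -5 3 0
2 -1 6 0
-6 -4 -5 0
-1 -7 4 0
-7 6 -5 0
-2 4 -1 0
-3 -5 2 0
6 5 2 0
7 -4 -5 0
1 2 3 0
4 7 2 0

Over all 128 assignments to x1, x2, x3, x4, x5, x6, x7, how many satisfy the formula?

31

Case analysis on x2 and x5:
  x2=1, x5=1: remaining (x1,x3,x4,x6,x7) ∈ {(0,1,0,0,0); (0,1,0,1,0); (0,1,0,1,1)} — 3.
  x2=1, x5=0: x3, x6, x7 free; 3 ways for (x1,x4) × 2^3 = 24.
  x2=0, x5=1: a clause becomes empty — 0.
  x2=0, x5=0: remaining (x1,x3,x4,x6,x7) ∈ {(0,1,0,1,1); (0,1,1,1,1); (1,0,1,1,1); (1,1,1,1,1)} — 4.
Total: 3 + 24 + 0 + 4 = 31.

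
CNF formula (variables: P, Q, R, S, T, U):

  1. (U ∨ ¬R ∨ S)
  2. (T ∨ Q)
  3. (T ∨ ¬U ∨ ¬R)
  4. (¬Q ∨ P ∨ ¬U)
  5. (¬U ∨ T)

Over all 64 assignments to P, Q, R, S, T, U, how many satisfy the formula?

30

Split on U, then T.
  U=T, T=T: R, S free; 3 ways for (P,Q) × 2^2 = 12.
  U=T, T=F: a clause becomes empty — 0.
  U=F, T=T: P, Q free; 3 ways for (R,S) × 2^2 = 12.
  U=F, T=F: P free; 3 ways for (Q,R,S) × 2^1 = 6.
Total: 12 + 0 + 12 + 6 = 30.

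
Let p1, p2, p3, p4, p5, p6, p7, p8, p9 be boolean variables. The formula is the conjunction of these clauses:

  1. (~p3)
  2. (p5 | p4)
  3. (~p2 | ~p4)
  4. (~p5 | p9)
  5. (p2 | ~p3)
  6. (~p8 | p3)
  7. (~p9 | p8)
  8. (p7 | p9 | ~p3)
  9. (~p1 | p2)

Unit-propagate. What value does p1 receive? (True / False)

(~p3) stands alone — p3 = False.
In (p3 | ~p8), p3 is now false; ~p8 must hold, so p8 = False.
(~p9 | p8): since p8 = False, the clause reduces to (~p9). p9 = False.
(~p5 | p9) with p9 = False leaves only ~p5, so p5 = False.
(p4 | p5) with p5 = False leaves only p4, so p4 = True.
(~p2 | ~p4) with p4 = True leaves only ~p2, so p2 = False.
From (~p1 | p2) and p2 = False: p1 = False.

False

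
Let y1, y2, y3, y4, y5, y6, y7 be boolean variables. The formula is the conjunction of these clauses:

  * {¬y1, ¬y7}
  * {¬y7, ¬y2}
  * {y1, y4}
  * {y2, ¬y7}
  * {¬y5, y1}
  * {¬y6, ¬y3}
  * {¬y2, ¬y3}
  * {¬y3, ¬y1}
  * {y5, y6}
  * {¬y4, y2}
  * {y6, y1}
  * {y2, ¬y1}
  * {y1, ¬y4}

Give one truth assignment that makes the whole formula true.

y3 occurs only negated in the remaining clauses — set y3 = False.
y7 occurs only negated in the remaining clauses — set y7 = False.
Branch on y1: take y1 = True.
  then y2 is forced to True.
The remaining clauses are satisfied by y4 = False, y5 = False, y6 = True.

y1=True  y2=True  y3=False  y4=False  y5=False  y6=True  y7=False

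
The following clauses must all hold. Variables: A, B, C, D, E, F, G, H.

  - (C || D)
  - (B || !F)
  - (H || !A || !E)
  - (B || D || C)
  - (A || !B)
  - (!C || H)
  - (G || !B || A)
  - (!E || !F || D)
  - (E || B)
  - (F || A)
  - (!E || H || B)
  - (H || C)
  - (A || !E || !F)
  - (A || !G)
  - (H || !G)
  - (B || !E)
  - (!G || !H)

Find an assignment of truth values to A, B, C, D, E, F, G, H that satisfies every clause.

D occurs only positively in the remaining clauses — set D = True.
Branch on A: take A = True.
Set B = True and propagate.
Try C = False.
  then H is forced to True.
  then G is forced to False.
E, F are now unconstrained; take E = False, F = True.
Every clause has at least one true literal under this assignment.
Check each clause:
  1. (D || C) — D is true.
  2. (B || !F) — B is true.
  3. (H || !E || !A) — H is true.
  4. (D || B || C) — B is true.
  5. (!B || A) — A is true.
  6. (H || !C) — H is true.
  7. (!B || A || G) — A is true.
  8. (!F || !E || D) — !E is true.
  9. (E || B) — B is true.
  10. (F || A) — A is true.
  11. (H || !E || B) — H is true.
  12. (H || C) — H is true.
  13. (!E || !F || A) — A is true.
  14. (!G || A) — A is true.
  15. (H || !G) — H is true.
  16. (!E || B) — B is true.
  17. (!G || !H) — !G is true.

A=1, B=1, C=0, D=1, E=0, F=1, G=0, H=1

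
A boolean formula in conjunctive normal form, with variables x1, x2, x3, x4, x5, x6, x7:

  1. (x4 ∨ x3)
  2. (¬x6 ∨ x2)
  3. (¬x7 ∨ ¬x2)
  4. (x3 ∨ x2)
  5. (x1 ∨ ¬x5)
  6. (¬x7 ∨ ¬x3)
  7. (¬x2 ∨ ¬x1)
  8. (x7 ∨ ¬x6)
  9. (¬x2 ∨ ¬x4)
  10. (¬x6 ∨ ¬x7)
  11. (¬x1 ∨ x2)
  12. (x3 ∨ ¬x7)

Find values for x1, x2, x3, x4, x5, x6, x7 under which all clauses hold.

x1=False  x2=False  x3=True  x4=False  x5=False  x6=False  x7=False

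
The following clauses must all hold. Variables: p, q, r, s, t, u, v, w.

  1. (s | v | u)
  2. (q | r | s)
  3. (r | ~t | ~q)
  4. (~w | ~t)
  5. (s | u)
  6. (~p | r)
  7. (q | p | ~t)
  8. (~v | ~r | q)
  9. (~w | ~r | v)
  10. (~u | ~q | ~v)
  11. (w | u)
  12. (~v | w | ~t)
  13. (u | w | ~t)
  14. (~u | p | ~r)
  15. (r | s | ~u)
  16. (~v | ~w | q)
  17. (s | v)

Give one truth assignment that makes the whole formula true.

Pure literal: s appears only positively; assign s = True.
Branch on p: take p = True.
  then r is forced to True.
Branch on q: take q = True.
For the remaining variables, t = True, u = True, v = False, w = False works.

p = True, q = True, r = True, s = True, t = True, u = True, v = False, w = False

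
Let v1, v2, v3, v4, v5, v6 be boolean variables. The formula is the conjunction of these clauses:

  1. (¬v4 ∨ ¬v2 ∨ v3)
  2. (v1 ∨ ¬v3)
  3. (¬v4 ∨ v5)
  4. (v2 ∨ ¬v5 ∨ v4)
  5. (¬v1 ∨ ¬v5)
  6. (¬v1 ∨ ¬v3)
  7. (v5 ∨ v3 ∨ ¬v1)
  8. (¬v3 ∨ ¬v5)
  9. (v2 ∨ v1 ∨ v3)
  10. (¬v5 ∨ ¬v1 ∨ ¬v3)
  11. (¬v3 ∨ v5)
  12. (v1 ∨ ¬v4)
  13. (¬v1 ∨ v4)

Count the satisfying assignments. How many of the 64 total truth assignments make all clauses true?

Satisfying assignments:
  v1=0 v2=1 v3=0 v4=0 v5=0 v6=0
  v1=0 v2=1 v3=0 v4=0 v5=0 v6=1
  v1=0 v2=1 v3=0 v4=0 v5=1 v6=0
  v1=0 v2=1 v3=0 v4=0 v5=1 v6=1
That's 4 in total.

4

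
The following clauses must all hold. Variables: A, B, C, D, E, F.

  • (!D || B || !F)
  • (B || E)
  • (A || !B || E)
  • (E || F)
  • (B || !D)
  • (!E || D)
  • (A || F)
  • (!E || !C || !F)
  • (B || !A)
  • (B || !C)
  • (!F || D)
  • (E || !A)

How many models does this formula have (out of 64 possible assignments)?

Satisfying assignments:
  A=0 B=1 C=0 D=1 E=1 F=1
  A=1 B=1 C=0 D=1 E=1 F=0
  A=1 B=1 C=0 D=1 E=1 F=1
  A=1 B=1 C=1 D=1 E=1 F=0
That's 4 in total.

4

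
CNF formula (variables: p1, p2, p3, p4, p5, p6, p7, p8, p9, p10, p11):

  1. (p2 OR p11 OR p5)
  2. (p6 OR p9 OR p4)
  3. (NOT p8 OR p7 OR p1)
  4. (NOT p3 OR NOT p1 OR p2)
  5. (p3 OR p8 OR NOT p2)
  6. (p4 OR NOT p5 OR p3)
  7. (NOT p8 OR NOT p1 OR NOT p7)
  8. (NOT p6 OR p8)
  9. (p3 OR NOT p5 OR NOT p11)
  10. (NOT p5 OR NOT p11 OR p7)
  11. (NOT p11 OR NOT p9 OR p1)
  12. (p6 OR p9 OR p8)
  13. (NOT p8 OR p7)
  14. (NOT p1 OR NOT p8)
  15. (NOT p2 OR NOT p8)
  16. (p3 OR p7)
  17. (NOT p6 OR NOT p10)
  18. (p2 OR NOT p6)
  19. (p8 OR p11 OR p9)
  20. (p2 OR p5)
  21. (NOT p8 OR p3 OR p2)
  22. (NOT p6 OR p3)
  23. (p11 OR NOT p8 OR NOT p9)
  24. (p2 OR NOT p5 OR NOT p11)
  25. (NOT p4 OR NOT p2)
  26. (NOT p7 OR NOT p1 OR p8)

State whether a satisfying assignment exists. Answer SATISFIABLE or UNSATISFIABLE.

SATISFIABLE

Set p1 = False and propagate.
For the remaining variables, p2 = True, p3 = True, p4 = False, p5 = False, p6 = False, p7 = False, p8 = False, p9 = True, p10 = True, p11 = False works.
Every clause has at least one true literal under this assignment.
So p1=0, p2=1, p3=1, p4=0, p5=0, p6=0, p7=0, p8=0, p9=1, p10=1, p11=0 is a satisfying assignment.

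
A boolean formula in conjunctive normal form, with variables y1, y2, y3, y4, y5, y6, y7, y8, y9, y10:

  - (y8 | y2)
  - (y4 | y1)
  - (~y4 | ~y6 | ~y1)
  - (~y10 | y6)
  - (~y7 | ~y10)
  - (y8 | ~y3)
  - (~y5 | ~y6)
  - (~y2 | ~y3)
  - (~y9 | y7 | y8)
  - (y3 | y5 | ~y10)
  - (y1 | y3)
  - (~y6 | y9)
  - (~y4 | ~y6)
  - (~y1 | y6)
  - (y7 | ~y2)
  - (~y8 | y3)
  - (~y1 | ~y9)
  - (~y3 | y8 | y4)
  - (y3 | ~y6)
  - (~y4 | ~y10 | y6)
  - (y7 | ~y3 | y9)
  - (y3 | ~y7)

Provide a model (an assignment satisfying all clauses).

y1=0, y2=0, y3=1, y4=1, y5=0, y6=0, y7=0, y8=1, y9=1, y10=0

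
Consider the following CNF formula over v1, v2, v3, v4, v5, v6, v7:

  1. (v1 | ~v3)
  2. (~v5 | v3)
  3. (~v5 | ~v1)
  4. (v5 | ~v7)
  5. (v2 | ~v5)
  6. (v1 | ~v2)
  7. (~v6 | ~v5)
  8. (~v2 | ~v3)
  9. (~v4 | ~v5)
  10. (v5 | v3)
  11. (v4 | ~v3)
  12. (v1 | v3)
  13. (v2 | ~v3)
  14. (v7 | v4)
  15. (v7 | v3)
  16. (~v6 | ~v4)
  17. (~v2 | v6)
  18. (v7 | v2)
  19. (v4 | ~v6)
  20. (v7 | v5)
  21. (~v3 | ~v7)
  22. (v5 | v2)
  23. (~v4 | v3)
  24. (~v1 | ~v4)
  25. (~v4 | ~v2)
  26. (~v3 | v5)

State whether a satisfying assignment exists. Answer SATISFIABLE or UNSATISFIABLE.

UNSATISFIABLE

v3 = True:
  propagation gives v1=True, v5=False; an empty clause results — contradiction.
v3 = False:
  propagation gives v5=False; an empty clause results — contradiction.
Every branch closes, so no satisfying assignment exists.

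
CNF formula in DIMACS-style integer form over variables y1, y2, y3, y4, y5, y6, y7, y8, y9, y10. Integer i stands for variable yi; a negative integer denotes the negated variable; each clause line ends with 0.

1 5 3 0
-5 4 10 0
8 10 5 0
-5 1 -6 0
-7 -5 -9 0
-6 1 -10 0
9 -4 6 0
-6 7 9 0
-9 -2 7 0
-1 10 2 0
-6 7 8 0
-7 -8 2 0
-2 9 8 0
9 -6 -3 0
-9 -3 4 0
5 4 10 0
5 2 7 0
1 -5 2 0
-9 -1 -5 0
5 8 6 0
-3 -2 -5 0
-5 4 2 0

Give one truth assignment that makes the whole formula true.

y1=True, y2=True, y3=True, y4=True, y5=False, y6=True, y7=True, y8=True, y9=True, y10=False

Try y1 = True.
The remaining clauses are satisfied by y2 = True, y3 = True, y4 = True, y5 = False, y6 = True, y7 = True, y8 = True, y9 = True, y10 = False.
Check each clause:
  1. (y5 \/ y1 \/ y3) — y1 is true.
  2. (y10 \/ ~y5 \/ y4) — ~y5 is true.
  3. (y5 \/ y10 \/ y8) — y8 is true.
  4. (~y5 \/ y1 \/ ~y6) — y1 is true.
  5. (~y7 \/ ~y5 \/ ~y9) — ~y5 is true.
  6. (~y6 \/ y1 \/ ~y10) — y1 is true.
  7. (y9 \/ y6 \/ ~y4) — y9 is true.
  8. (y7 \/ ~y6 \/ y9) — y9 is true.
  9. (~y9 \/ ~y2 \/ y7) — y7 is true.
  10. (~y1 \/ y2 \/ y10) — y2 is true.
  11. (y7 \/ ~y6 \/ y8) — y8 is true.
  12. (y2 \/ ~y8 \/ ~y7) — y2 is true.
  13. (y8 \/ ~y2 \/ y9) — y8 is true.
  14. (y9 \/ ~y3 \/ ~y6) — y9 is true.
  15. (~y3 \/ y4 \/ ~y9) — y4 is true.
  16. (y5 \/ y10 \/ y4) — y4 is true.
  17. (y2 \/ y7 \/ y5) — y2 is true.
  18. (y2 \/ ~y5 \/ y1) — y1 is true.
  19. (~y1 \/ ~y5 \/ ~y9) — ~y5 is true.
  20. (y8 \/ y6 \/ y5) — y8 is true.
  21. (~y5 \/ ~y2 \/ ~y3) — ~y5 is true.
  22. (~y5 \/ y4 \/ y2) — y2 is true.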